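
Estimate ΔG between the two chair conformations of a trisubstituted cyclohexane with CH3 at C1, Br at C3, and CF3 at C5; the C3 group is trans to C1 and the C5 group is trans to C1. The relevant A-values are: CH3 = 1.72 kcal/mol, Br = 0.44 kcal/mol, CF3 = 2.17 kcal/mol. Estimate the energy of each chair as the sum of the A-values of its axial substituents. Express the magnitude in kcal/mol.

Chair I (methyl axial, bromo equatorial, trifluoromethyl equatorial): E = 1.72 kcal/mol.
Chair II (methyl equatorial, bromo axial, trifluoromethyl axial): E = 2.61 kcal/mol.
ΔE = 2.61 − 1.72 = 0.89 kcal/mol; chair I is more stable.

0.89 kcal/mol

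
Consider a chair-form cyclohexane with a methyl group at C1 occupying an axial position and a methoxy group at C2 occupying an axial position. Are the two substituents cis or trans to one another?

trans

C1 and C2 have opposite parity, so their axial bonds point in opposite directions.
With opposite-parity carbons, two substituents on the same face are one axial and one equatorial; opposite faces give both axial or both equatorial.
Here the groups are axial/axial → opposite face → trans.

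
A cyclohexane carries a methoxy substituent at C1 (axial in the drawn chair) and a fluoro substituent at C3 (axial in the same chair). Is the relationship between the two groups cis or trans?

C1 and C3 have the same parity, so their axial bonds point in the same direction.
With same-parity carbons, two substituents on the same face are both axial or both equatorial; opposite faces give one of each.
Here the groups are axial/axial → same face → cis.

cis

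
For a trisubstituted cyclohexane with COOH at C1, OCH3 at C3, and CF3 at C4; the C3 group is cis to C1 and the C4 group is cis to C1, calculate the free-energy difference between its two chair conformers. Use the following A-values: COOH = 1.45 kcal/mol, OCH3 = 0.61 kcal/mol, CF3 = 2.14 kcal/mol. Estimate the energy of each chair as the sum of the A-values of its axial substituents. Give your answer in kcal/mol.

Chair I (carboxyl axial, methoxy axial, trifluoromethyl equatorial): E = 2.06 kcal/mol.
Chair II (carboxyl equatorial, methoxy equatorial, trifluoromethyl axial): E = 2.14 kcal/mol.
ΔE = 2.14 − 2.06 = 0.08 kcal/mol; chair I is more stable.

0.08 kcal/mol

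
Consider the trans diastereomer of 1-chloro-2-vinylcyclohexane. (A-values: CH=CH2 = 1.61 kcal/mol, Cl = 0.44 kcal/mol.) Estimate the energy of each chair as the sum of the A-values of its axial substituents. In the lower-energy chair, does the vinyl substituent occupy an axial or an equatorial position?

C1 and C2 have opposite parity, so for the trans isomer the two substituents are e,e in one chair and a,a in the other.
Chair I (vinyl axial, chloro axial): E = 2.05 kcal/mol.
Chair II (vinyl equatorial, chloro equatorial): E = 0.00 kcal/mol.
Chair II is the more stable (lower-energy) conformer, and in that chair the vinyl group is equatorial.

equatorial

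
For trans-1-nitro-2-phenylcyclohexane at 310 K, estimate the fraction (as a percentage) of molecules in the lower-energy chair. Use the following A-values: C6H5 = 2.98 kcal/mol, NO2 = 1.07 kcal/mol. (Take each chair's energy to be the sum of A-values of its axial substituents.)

99.9%

C1 and C2 have opposite parity, so for the trans isomer the two substituents are e,e in one chair and a,a in the other.
Chair I (phenyl axial, nitro axial): E = 4.05 kcal/mol; chair II (phenyl equatorial, nitro equatorial): E = 0.00 kcal/mol.
ΔG = 4.05 kcal/mol between the two chairs.
K = exp(ΔG/RT) with R = 1.987×10⁻³ kcal mol⁻¹ K⁻¹ and T = 310 K gives K ≈ 717.
Fraction in the lower-energy chair = K/(K+1) = 99.9%.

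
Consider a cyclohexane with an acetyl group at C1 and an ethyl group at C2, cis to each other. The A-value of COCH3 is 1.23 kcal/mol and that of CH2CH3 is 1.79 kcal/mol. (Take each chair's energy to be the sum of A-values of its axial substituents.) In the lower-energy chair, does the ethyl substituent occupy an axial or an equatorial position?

equatorial

C1 and C2 have opposite parity, so for the cis isomer the two substituents are one axial and one equatorial in each chair.
Chair I (acetyl axial, ethyl equatorial): E = 1.23 kcal/mol.
Chair II (acetyl equatorial, ethyl axial): E = 1.79 kcal/mol.
Chair I is the more stable (lower-energy) conformer, and in that chair the ethyl group is equatorial.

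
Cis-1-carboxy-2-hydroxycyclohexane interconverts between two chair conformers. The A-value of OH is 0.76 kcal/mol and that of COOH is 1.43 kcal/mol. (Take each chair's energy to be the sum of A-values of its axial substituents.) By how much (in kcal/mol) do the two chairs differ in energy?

C1 and C2 have opposite parity, so for the cis isomer the two substituents are one axial and one equatorial in each chair.
Chair I (hydroxyl axial, carboxyl equatorial): E = 0.76 kcal/mol.
Chair II (hydroxyl equatorial, carboxyl axial): E = 1.43 kcal/mol.
ΔE = 1.43 − 0.76 = 0.67 kcal/mol; chair I is more stable.

0.67 kcal/mol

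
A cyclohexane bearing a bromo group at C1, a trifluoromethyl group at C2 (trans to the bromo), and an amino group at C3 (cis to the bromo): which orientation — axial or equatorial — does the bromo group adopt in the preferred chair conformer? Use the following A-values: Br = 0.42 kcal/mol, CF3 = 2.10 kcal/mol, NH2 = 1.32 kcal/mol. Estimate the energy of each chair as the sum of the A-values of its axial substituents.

equatorial

Chair I (bromo axial, trifluoromethyl axial, amino axial): E = 3.84 kcal/mol.
Chair II (bromo equatorial, trifluoromethyl equatorial, amino equatorial): E = 0.00 kcal/mol.
Chair II is the more stable (lower-energy) conformer, and in that chair the bromo group is equatorial.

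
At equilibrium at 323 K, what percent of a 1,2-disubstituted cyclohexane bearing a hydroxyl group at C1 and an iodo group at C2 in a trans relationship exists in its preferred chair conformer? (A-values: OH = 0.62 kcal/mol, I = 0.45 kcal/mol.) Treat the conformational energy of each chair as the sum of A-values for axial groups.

84.1%

C1 and C2 have opposite parity, so for the trans isomer the two substituents are e,e in one chair and a,a in the other.
Chair I (hydroxyl axial, iodo axial): E = 1.07 kcal/mol; chair II (hydroxyl equatorial, iodo equatorial): E = 0.00 kcal/mol.
ΔG = 1.07 kcal/mol between the two chairs.
K = exp(ΔG/RT) with R = 1.987×10⁻³ kcal mol⁻¹ K⁻¹ and T = 323 K gives K ≈ 5.3.
Fraction in the lower-energy chair = K/(K+1) = 84.1%.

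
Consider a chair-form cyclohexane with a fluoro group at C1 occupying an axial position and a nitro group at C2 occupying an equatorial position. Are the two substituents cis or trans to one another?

cis

C1 and C2 have opposite parity, so their axial bonds point in opposite directions.
With opposite-parity carbons, two substituents on the same face are one axial and one equatorial; opposite faces give both axial or both equatorial.
Here the groups are axial/equatorial → same face → cis.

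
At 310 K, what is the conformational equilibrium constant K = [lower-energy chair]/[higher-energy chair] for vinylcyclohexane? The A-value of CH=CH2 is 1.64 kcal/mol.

One chair has the vinyl group axial (E = 1.64 kcal/mol) and the other has it equatorial (E = 0).
ΔG = 1.64 kcal/mol between the two chairs.
K = exp(ΔG/RT) with R = 1.987×10⁻³ kcal mol⁻¹ K⁻¹ and T = 310 K gives K ≈ 14.3.

K ≈ 14.3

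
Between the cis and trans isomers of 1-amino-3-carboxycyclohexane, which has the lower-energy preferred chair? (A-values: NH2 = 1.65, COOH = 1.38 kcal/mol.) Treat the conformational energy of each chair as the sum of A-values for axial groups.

cis

At 1,3 positions (parity same): cis → (e,e or a,a); trans → (a,e or e,a).
Best chair for cis: E = 0.00 kcal/mol; best chair for trans: E = 1.38 kcal/mol.
The cis isomer is lower by 1.38 kcal/mol.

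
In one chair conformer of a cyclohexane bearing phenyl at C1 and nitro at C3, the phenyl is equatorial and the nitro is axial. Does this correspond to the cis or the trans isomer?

C1 and C3 have the same parity, so their axial bonds point in the same direction.
With same-parity carbons, two substituents on the same face are both axial or both equatorial; opposite faces give one of each.
Here the groups are equatorial/axial → opposite face → trans.

trans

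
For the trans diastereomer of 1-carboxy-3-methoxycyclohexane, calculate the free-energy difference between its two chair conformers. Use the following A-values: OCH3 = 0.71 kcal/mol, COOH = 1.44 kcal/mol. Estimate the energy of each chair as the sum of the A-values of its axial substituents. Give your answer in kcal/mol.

C1 and C3 have the same parity, so for the trans isomer the two substituents are one axial and one equatorial in each chair.
Chair I (methoxy axial, carboxyl equatorial): E = 0.71 kcal/mol.
Chair II (methoxy equatorial, carboxyl axial): E = 1.44 kcal/mol.
ΔE = 1.44 − 0.71 = 0.73 kcal/mol; chair I is more stable.

0.73 kcal/mol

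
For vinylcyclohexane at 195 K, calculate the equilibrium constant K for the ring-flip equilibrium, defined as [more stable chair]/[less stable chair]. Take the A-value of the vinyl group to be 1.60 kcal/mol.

One chair has the vinyl group axial (E = 1.60 kcal/mol) and the other has it equatorial (E = 0).
ΔG = 1.60 kcal/mol between the two chairs.
K = exp(ΔG/RT) with R = 1.987×10⁻³ kcal mol⁻¹ K⁻¹ and T = 195 K gives K ≈ 62.1.

K ≈ 62.1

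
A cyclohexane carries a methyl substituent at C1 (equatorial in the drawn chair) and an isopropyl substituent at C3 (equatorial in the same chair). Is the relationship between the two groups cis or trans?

cis

C1 and C3 have the same parity, so their axial bonds point in the same direction.
With same-parity carbons, two substituents on the same face are both axial or both equatorial; opposite faces give one of each.
Here the groups are equatorial/equatorial → same face → cis.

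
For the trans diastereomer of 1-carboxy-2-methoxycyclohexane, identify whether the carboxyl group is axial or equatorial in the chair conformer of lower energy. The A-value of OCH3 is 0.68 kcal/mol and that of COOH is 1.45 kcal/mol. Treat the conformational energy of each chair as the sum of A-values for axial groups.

C1 and C2 have opposite parity, so for the trans isomer the two substituents are e,e in one chair and a,a in the other.
Chair I (methoxy axial, carboxyl axial): E = 2.13 kcal/mol.
Chair II (methoxy equatorial, carboxyl equatorial): E = 0.00 kcal/mol.
Chair II is the more stable (lower-energy) conformer, and in that chair the carboxyl group is equatorial.

equatorial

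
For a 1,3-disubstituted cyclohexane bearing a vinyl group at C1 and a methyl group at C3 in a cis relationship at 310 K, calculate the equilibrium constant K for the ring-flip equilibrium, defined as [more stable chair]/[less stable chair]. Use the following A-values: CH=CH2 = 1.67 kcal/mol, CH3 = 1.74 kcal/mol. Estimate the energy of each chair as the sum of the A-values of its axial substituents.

C1 and C3 have the same parity, so for the cis isomer the two substituents are e,e in one chair and a,a in the other.
Chair I (vinyl axial, methyl axial): E = 3.41 kcal/mol; chair II (vinyl equatorial, methyl equatorial): E = 0.00 kcal/mol.
ΔG = 3.41 kcal/mol between the two chairs.
K = exp(ΔG/RT) with R = 1.987×10⁻³ kcal mol⁻¹ K⁻¹ and T = 310 K gives K ≈ 254.

K ≈ 254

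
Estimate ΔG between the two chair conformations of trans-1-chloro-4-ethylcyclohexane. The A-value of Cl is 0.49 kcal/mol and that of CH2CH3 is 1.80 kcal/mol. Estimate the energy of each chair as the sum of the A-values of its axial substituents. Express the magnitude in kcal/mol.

C1 and C4 have opposite parity, so for the trans isomer the two substituents are e,e in one chair and a,a in the other.
Chair I (chloro axial, ethyl axial): E = 2.29 kcal/mol.
Chair II (chloro equatorial, ethyl equatorial): E = 0.00 kcal/mol.
ΔE = 2.29 − 0.00 = 2.29 kcal/mol; chair II is more stable.

2.29 kcal/mol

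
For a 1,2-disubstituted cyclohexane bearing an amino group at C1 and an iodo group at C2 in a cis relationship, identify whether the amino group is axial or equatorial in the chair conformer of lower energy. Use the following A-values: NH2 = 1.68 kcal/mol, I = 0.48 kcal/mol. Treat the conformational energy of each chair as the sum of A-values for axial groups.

C1 and C2 have opposite parity, so for the cis isomer the two substituents are one axial and one equatorial in each chair.
Chair I (amino axial, iodo equatorial): E = 1.68 kcal/mol.
Chair II (amino equatorial, iodo axial): E = 0.48 kcal/mol.
Chair II is the more stable (lower-energy) conformer, and in that chair the amino group is equatorial.

equatorial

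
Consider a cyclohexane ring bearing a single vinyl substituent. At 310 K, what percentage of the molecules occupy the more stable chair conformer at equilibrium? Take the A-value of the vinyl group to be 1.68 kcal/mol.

93.9%

One chair has the vinyl group axial (E = 1.68 kcal/mol) and the other has it equatorial (E = 0).
ΔG = 1.68 kcal/mol between the two chairs.
K = exp(ΔG/RT) with R = 1.987×10⁻³ kcal mol⁻¹ K⁻¹ and T = 310 K gives K ≈ 15.3.
Fraction in the lower-energy chair = K/(K+1) = 93.9%.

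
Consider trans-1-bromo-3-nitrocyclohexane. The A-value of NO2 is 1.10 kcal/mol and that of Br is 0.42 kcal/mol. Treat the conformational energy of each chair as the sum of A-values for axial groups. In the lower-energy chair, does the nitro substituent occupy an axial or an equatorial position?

C1 and C3 have the same parity, so for the trans isomer the two substituents are one axial and one equatorial in each chair.
Chair I (nitro axial, bromo equatorial): E = 1.10 kcal/mol.
Chair II (nitro equatorial, bromo axial): E = 0.42 kcal/mol.
Chair II is the more stable (lower-energy) conformer, and in that chair the nitro group is equatorial.

equatorial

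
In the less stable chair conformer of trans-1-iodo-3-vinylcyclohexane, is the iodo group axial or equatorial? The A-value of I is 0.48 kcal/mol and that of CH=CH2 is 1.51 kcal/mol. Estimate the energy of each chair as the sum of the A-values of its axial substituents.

equatorial

C1 and C3 have the same parity, so for the trans isomer the two substituents are one axial and one equatorial in each chair.
Chair I (iodo axial, vinyl equatorial): E = 0.48 kcal/mol.
Chair II (iodo equatorial, vinyl axial): E = 1.51 kcal/mol.
Chair II is the less stable (higher-energy) conformer, and in that chair the iodo group is equatorial.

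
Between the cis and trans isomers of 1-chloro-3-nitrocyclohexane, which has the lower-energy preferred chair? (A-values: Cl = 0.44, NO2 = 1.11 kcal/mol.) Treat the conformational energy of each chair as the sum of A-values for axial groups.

cis

At 1,3 positions (parity same): cis → (e,e or a,a); trans → (a,e or e,a).
Best chair for cis: E = 0.00 kcal/mol; best chair for trans: E = 0.44 kcal/mol.
The cis isomer is lower by 0.44 kcal/mol.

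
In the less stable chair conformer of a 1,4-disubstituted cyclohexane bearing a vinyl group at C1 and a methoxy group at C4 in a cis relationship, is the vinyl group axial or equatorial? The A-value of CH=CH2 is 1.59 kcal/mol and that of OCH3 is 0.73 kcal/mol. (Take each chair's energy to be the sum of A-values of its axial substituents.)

C1 and C4 have opposite parity, so for the cis isomer the two substituents are one axial and one equatorial in each chair.
Chair I (vinyl axial, methoxy equatorial): E = 1.59 kcal/mol.
Chair II (vinyl equatorial, methoxy axial): E = 0.73 kcal/mol.
Chair I is the less stable (higher-energy) conformer, and in that chair the vinyl group is axial.

axial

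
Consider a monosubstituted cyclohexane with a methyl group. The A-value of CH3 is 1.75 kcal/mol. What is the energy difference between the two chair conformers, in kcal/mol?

1.75 kcal/mol

A monosubstituted cyclohexane has one chair with the methyl group axial (E = A = 1.75 kcal/mol) and one with it equatorial (E = 0).
ΔE = 1.75 − 0 = 1.75 kcal/mol.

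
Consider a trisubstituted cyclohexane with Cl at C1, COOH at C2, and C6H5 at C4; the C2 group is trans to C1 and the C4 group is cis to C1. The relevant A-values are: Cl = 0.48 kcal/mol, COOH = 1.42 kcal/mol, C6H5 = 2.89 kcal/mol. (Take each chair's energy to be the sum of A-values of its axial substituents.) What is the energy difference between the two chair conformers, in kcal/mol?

0.99 kcal/mol

Chair I (chloro axial, carboxyl axial, phenyl equatorial): E = 1.90 kcal/mol.
Chair II (chloro equatorial, carboxyl equatorial, phenyl axial): E = 2.89 kcal/mol.
ΔE = 2.89 − 1.90 = 0.99 kcal/mol; chair I is more stable.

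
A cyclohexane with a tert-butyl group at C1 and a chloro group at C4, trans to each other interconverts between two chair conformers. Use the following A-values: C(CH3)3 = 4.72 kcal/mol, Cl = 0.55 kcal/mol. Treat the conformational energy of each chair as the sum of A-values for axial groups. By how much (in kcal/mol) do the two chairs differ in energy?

5.27 kcal/mol

C1 and C4 have opposite parity, so for the trans isomer the two substituents are e,e in one chair and a,a in the other.
Chair I (tert-butyl axial, chloro axial): E = 5.27 kcal/mol.
Chair II (tert-butyl equatorial, chloro equatorial): E = 0.00 kcal/mol.
ΔE = 5.27 − 0.00 = 5.27 kcal/mol; chair II is more stable.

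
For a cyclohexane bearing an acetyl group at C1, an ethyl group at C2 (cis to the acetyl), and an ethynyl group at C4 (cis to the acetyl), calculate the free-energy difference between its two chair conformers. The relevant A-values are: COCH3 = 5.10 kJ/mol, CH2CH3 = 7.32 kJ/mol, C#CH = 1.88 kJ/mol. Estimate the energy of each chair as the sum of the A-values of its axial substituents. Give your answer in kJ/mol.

Chair I (acetyl axial, ethyl equatorial, ethynyl equatorial): E = 5.10 kJ/mol.
Chair II (acetyl equatorial, ethyl axial, ethynyl axial): E = 9.20 kJ/mol.
ΔE = 9.20 − 5.10 = 4.10 kJ/mol; chair I is more stable.

4.10 kJ/mol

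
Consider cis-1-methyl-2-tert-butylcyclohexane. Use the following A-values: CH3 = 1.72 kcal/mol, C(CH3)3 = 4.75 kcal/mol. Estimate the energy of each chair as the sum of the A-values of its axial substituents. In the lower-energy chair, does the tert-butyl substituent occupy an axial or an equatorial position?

equatorial

C1 and C2 have opposite parity, so for the cis isomer the two substituents are one axial and one equatorial in each chair.
Chair I (methyl axial, tert-butyl equatorial): E = 1.72 kcal/mol.
Chair II (methyl equatorial, tert-butyl axial): E = 4.75 kcal/mol.
Chair I is the more stable (lower-energy) conformer, and in that chair the tert-butyl group is equatorial.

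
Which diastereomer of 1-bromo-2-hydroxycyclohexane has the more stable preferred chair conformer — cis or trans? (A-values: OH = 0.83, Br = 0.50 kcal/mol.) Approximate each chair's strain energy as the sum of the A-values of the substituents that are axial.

At 1,2 positions (parity opposite): cis → (a,e or e,a); trans → (e,e or a,a).
Best chair for cis: E = 0.50 kcal/mol; best chair for trans: E = 0.00 kcal/mol.
The trans isomer is lower by 0.50 kcal/mol.

trans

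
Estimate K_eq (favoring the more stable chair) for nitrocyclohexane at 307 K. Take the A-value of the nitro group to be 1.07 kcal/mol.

One chair has the nitro group axial (E = 1.07 kcal/mol) and the other has it equatorial (E = 0).
ΔG = 1.07 kcal/mol between the two chairs.
K = exp(ΔG/RT) with R = 1.987×10⁻³ kcal mol⁻¹ K⁻¹ and T = 307 K gives K ≈ 5.78.

K ≈ 5.78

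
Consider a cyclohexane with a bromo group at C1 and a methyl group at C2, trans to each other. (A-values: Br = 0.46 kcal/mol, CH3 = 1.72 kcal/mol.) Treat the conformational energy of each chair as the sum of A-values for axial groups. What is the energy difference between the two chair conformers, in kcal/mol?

2.18 kcal/mol

C1 and C2 have opposite parity, so for the trans isomer the two substituents are e,e in one chair and a,a in the other.
Chair I (bromo axial, methyl axial): E = 2.18 kcal/mol.
Chair II (bromo equatorial, methyl equatorial): E = 0.00 kcal/mol.
ΔE = 2.18 − 0.00 = 2.18 kcal/mol; chair II is more stable.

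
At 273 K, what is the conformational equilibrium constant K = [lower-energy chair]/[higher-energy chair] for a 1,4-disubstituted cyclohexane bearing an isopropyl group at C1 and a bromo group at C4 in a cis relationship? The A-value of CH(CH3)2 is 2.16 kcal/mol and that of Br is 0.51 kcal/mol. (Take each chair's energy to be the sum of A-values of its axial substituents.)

C1 and C4 have opposite parity, so for the cis isomer the two substituents are one axial and one equatorial in each chair.
Chair I (isopropyl axial, bromo equatorial): E = 2.16 kcal/mol; chair II (isopropyl equatorial, bromo axial): E = 0.51 kcal/mol.
ΔG = 1.65 kcal/mol between the two chairs.
K = exp(ΔG/RT) with R = 1.987×10⁻³ kcal mol⁻¹ K⁻¹ and T = 273 K gives K ≈ 20.9.

K ≈ 20.9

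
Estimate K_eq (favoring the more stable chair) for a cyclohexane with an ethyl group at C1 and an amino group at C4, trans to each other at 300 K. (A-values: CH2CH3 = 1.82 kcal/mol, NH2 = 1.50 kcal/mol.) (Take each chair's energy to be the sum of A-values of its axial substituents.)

C1 and C4 have opposite parity, so for the trans isomer the two substituents are e,e in one chair and a,a in the other.
Chair I (ethyl axial, amino axial): E = 3.32 kcal/mol; chair II (ethyl equatorial, amino equatorial): E = 0.00 kcal/mol.
ΔG = 3.32 kcal/mol between the two chairs.
K = exp(ΔG/RT) with R = 1.987×10⁻³ kcal mol⁻¹ K⁻¹ and T = 300 K gives K ≈ 262.

K ≈ 262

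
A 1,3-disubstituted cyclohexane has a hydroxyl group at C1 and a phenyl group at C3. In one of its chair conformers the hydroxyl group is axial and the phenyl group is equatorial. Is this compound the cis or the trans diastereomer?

C1 and C3 have the same parity, so their axial bonds point in the same direction.
With same-parity carbons, two substituents on the same face are both axial or both equatorial; opposite faces give one of each.
Here the groups are axial/equatorial → opposite face → trans.

trans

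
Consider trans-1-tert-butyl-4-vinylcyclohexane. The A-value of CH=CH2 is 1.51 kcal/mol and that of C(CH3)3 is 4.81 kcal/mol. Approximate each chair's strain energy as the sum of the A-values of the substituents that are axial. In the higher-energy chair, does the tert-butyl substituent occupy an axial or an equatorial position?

C1 and C4 have opposite parity, so for the trans isomer the two substituents are e,e in one chair and a,a in the other.
Chair I (vinyl axial, tert-butyl axial): E = 6.32 kcal/mol.
Chair II (vinyl equatorial, tert-butyl equatorial): E = 0.00 kcal/mol.
Chair I is the less stable (higher-energy) conformer, and in that chair the tert-butyl group is axial.

axial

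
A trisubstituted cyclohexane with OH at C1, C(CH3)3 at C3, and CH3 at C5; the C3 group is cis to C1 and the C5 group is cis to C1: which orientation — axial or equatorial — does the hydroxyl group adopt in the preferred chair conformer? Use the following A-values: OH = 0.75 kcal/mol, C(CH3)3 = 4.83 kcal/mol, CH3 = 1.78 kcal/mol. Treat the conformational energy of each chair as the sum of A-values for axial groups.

Chair I (hydroxyl axial, tert-butyl axial, methyl axial): E = 7.36 kcal/mol.
Chair II (hydroxyl equatorial, tert-butyl equatorial, methyl equatorial): E = 0.00 kcal/mol.
Chair II is the more stable (lower-energy) conformer, and in that chair the hydroxyl group is equatorial.

equatorial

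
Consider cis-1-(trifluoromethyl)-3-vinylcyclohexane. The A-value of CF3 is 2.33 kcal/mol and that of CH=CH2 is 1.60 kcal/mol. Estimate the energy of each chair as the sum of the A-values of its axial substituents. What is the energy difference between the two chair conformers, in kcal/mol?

3.93 kcal/mol

C1 and C3 have the same parity, so for the cis isomer the two substituents are e,e in one chair and a,a in the other.
Chair I (trifluoromethyl axial, vinyl axial): E = 3.93 kcal/mol.
Chair II (trifluoromethyl equatorial, vinyl equatorial): E = 0.00 kcal/mol.
ΔE = 3.93 − 0.00 = 3.93 kcal/mol; chair II is more stable.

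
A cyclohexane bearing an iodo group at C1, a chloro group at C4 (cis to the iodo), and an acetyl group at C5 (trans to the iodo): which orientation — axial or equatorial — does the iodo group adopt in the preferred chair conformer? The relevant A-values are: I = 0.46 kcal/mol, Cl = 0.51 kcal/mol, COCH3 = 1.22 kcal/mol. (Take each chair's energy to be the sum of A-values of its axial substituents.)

axial

Chair I (iodo axial, chloro equatorial, acetyl equatorial): E = 0.46 kcal/mol.
Chair II (iodo equatorial, chloro axial, acetyl axial): E = 1.73 kcal/mol.
Chair I is the more stable (lower-energy) conformer, and in that chair the iodo group is axial.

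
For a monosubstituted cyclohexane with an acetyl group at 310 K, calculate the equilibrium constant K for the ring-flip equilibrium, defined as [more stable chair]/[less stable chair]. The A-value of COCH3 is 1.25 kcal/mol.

One chair has the acetyl group axial (E = 1.25 kcal/mol) and the other has it equatorial (E = 0).
ΔG = 1.25 kcal/mol between the two chairs.
K = exp(ΔG/RT) with R = 1.987×10⁻³ kcal mol⁻¹ K⁻¹ and T = 310 K gives K ≈ 7.61.

K ≈ 7.61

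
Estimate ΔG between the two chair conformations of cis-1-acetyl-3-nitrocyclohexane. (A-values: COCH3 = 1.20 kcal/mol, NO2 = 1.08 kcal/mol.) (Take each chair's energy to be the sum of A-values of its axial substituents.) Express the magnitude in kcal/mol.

2.28 kcal/mol

C1 and C3 have the same parity, so for the cis isomer the two substituents are e,e in one chair and a,a in the other.
Chair I (acetyl axial, nitro axial): E = 2.28 kcal/mol.
Chair II (acetyl equatorial, nitro equatorial): E = 0.00 kcal/mol.
ΔE = 2.28 − 0.00 = 2.28 kcal/mol; chair II is more stable.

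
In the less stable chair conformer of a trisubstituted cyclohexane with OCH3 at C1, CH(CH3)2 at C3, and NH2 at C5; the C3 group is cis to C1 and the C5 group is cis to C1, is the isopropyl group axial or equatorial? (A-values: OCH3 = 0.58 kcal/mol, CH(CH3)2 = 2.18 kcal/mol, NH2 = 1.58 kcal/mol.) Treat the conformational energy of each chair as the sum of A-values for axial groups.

Chair I (methoxy axial, isopropyl axial, amino axial): E = 4.34 kcal/mol.
Chair II (methoxy equatorial, isopropyl equatorial, amino equatorial): E = 0.00 kcal/mol.
Chair I is the less stable (higher-energy) conformer, and in that chair the isopropyl group is axial.

axial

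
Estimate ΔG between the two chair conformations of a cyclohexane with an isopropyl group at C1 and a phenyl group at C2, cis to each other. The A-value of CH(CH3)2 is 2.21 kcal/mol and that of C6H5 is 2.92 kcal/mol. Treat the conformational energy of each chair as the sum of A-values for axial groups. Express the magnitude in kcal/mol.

0.71 kcal/mol

C1 and C2 have opposite parity, so for the cis isomer the two substituents are one axial and one equatorial in each chair.
Chair I (isopropyl axial, phenyl equatorial): E = 2.21 kcal/mol.
Chair II (isopropyl equatorial, phenyl axial): E = 2.92 kcal/mol.
ΔE = 2.92 − 2.21 = 0.71 kcal/mol; chair I is more stable.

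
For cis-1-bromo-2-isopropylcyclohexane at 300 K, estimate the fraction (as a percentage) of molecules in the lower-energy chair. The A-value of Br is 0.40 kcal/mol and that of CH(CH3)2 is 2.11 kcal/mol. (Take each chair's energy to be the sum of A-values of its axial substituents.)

94.6%

C1 and C2 have opposite parity, so for the cis isomer the two substituents are one axial and one equatorial in each chair.
Chair I (bromo axial, isopropyl equatorial): E = 0.40 kcal/mol; chair II (bromo equatorial, isopropyl axial): E = 2.11 kcal/mol.
ΔG = 1.71 kcal/mol between the two chairs.
K = exp(ΔG/RT) with R = 1.987×10⁻³ kcal mol⁻¹ K⁻¹ and T = 300 K gives K ≈ 17.6.
Fraction in the lower-energy chair = K/(K+1) = 94.6%.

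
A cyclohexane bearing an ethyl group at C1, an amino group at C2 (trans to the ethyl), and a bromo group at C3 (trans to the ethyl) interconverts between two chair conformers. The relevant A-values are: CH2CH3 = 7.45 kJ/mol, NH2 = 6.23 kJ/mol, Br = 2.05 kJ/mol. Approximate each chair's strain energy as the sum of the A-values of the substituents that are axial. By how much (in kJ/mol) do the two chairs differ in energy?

11.63 kJ/mol

Chair I (ethyl axial, amino axial, bromo equatorial): E = 13.68 kJ/mol.
Chair II (ethyl equatorial, amino equatorial, bromo axial): E = 2.05 kJ/mol.
ΔE = 13.68 − 2.05 = 11.63 kJ/mol; chair II is more stable.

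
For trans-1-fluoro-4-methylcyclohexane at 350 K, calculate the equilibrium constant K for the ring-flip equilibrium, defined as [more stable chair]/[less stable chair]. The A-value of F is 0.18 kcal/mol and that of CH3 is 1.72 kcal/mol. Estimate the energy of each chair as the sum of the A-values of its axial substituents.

K ≈ 15.4

C1 and C4 have opposite parity, so for the trans isomer the two substituents are e,e in one chair and a,a in the other.
Chair I (fluoro axial, methyl axial): E = 1.90 kcal/mol; chair II (fluoro equatorial, methyl equatorial): E = 0.00 kcal/mol.
ΔG = 1.90 kcal/mol between the two chairs.
K = exp(ΔG/RT) with R = 1.987×10⁻³ kcal mol⁻¹ K⁻¹ and T = 350 K gives K ≈ 15.4.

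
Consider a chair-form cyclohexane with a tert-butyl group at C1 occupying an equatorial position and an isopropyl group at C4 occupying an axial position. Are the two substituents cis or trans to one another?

C1 and C4 have opposite parity, so their axial bonds point in opposite directions.
With opposite-parity carbons, two substituents on the same face are one axial and one equatorial; opposite faces give both axial or both equatorial.
Here the groups are equatorial/axial → same face → cis.

cis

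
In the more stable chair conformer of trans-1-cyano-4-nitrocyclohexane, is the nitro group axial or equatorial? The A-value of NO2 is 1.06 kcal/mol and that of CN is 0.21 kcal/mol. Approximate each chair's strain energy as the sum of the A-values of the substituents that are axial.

C1 and C4 have opposite parity, so for the trans isomer the two substituents are e,e in one chair and a,a in the other.
Chair I (nitro axial, cyano axial): E = 1.27 kcal/mol.
Chair II (nitro equatorial, cyano equatorial): E = 0.00 kcal/mol.
Chair II is the more stable (lower-energy) conformer, and in that chair the nitro group is equatorial.

equatorial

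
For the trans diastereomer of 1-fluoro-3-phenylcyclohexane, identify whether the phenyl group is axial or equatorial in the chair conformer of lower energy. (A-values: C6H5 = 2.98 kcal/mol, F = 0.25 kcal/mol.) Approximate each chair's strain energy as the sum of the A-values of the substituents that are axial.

C1 and C3 have the same parity, so for the trans isomer the two substituents are one axial and one equatorial in each chair.
Chair I (phenyl axial, fluoro equatorial): E = 2.98 kcal/mol.
Chair II (phenyl equatorial, fluoro axial): E = 0.25 kcal/mol.
Chair II is the more stable (lower-energy) conformer, and in that chair the phenyl group is equatorial.

equatorial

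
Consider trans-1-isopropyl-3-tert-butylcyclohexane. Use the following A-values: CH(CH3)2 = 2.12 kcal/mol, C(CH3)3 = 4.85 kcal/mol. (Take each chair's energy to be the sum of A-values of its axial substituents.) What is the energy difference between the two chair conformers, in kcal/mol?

2.73 kcal/mol

C1 and C3 have the same parity, so for the trans isomer the two substituents are one axial and one equatorial in each chair.
Chair I (isopropyl axial, tert-butyl equatorial): E = 2.12 kcal/mol.
Chair II (isopropyl equatorial, tert-butyl axial): E = 4.85 kcal/mol.
ΔE = 4.85 − 2.12 = 2.73 kcal/mol; chair I is more stable.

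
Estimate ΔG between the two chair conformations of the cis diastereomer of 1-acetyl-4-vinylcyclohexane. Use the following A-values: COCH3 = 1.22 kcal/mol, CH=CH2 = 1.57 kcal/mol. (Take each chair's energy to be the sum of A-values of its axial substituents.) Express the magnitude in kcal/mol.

0.35 kcal/mol

C1 and C4 have opposite parity, so for the cis isomer the two substituents are one axial and one equatorial in each chair.
Chair I (acetyl axial, vinyl equatorial): E = 1.22 kcal/mol.
Chair II (acetyl equatorial, vinyl axial): E = 1.57 kcal/mol.
ΔE = 1.57 − 1.22 = 0.35 kcal/mol; chair I is more stable.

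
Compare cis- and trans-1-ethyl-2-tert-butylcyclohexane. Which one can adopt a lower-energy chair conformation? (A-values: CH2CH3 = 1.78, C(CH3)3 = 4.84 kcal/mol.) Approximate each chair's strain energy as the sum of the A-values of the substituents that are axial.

trans

At 1,2 positions (parity opposite): cis → (a,e or e,a); trans → (e,e or a,a).
Best chair for cis: E = 1.78 kcal/mol; best chair for trans: E = 0.00 kcal/mol.
The trans isomer is lower by 1.78 kcal/mol.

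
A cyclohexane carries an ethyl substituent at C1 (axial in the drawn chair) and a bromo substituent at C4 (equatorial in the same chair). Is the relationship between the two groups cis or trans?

cis

C1 and C4 have opposite parity, so their axial bonds point in opposite directions.
With opposite-parity carbons, two substituents on the same face are one axial and one equatorial; opposite faces give both axial or both equatorial.
Here the groups are axial/equatorial → same face → cis.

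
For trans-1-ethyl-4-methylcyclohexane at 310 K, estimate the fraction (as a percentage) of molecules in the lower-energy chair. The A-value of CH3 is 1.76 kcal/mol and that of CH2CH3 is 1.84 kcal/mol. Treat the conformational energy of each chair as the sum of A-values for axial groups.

99.7%

C1 and C4 have opposite parity, so for the trans isomer the two substituents are e,e in one chair and a,a in the other.
Chair I (methyl axial, ethyl axial): E = 3.60 kcal/mol; chair II (methyl equatorial, ethyl equatorial): E = 0.00 kcal/mol.
ΔG = 3.60 kcal/mol between the two chairs.
K = exp(ΔG/RT) with R = 1.987×10⁻³ kcal mol⁻¹ K⁻¹ and T = 310 K gives K ≈ 345.
Fraction in the lower-energy chair = K/(K+1) = 99.7%.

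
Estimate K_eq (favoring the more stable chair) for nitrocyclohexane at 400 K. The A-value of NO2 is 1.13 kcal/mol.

K ≈ 4.14

One chair has the nitro group axial (E = 1.13 kcal/mol) and the other has it equatorial (E = 0).
ΔG = 1.13 kcal/mol between the two chairs.
K = exp(ΔG/RT) with R = 1.987×10⁻³ kcal mol⁻¹ K⁻¹ and T = 400 K gives K ≈ 4.14.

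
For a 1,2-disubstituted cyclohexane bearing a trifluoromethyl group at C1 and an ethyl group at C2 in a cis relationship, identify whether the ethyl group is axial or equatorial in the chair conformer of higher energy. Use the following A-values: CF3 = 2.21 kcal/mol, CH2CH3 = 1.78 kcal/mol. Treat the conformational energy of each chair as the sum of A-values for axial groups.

C1 and C2 have opposite parity, so for the cis isomer the two substituents are one axial and one equatorial in each chair.
Chair I (trifluoromethyl axial, ethyl equatorial): E = 2.21 kcal/mol.
Chair II (trifluoromethyl equatorial, ethyl axial): E = 1.78 kcal/mol.
Chair I is the less stable (higher-energy) conformer, and in that chair the ethyl group is equatorial.

equatorial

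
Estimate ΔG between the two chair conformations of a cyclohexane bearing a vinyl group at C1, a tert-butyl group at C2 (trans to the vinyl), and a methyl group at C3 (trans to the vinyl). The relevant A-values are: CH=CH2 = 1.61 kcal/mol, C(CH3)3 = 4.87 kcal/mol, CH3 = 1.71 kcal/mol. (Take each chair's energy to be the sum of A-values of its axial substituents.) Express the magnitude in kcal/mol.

4.77 kcal/mol

Chair I (vinyl axial, tert-butyl axial, methyl equatorial): E = 6.48 kcal/mol.
Chair II (vinyl equatorial, tert-butyl equatorial, methyl axial): E = 1.71 kcal/mol.
ΔE = 6.48 − 1.71 = 4.77 kcal/mol; chair II is more stable.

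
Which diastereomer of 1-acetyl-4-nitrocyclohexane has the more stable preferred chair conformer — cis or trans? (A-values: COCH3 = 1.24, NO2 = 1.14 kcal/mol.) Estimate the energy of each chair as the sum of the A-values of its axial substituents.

At 1,4 positions (parity opposite): cis → (a,e or e,a); trans → (e,e or a,a).
Best chair for cis: E = 1.14 kcal/mol; best chair for trans: E = 0.00 kcal/mol.
The trans isomer is lower by 1.14 kcal/mol.

trans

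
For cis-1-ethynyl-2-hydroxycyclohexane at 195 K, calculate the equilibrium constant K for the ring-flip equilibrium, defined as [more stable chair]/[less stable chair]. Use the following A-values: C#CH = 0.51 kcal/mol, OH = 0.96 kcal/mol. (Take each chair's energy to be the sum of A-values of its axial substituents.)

K ≈ 3.19

C1 and C2 have opposite parity, so for the cis isomer the two substituents are one axial and one equatorial in each chair.
Chair I (ethynyl axial, hydroxyl equatorial): E = 0.51 kcal/mol; chair II (ethynyl equatorial, hydroxyl axial): E = 0.96 kcal/mol.
ΔG = 0.45 kcal/mol between the two chairs.
K = exp(ΔG/RT) with R = 1.987×10⁻³ kcal mol⁻¹ K⁻¹ and T = 195 K gives K ≈ 3.19.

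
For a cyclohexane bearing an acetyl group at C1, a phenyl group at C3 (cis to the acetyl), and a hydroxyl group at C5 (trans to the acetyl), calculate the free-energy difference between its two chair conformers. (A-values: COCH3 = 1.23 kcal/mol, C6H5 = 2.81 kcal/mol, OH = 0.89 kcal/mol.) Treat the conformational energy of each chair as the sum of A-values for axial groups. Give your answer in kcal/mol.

3.15 kcal/mol

Chair I (acetyl axial, phenyl axial, hydroxyl equatorial): E = 4.04 kcal/mol.
Chair II (acetyl equatorial, phenyl equatorial, hydroxyl axial): E = 0.89 kcal/mol.
ΔE = 4.04 − 0.89 = 3.15 kcal/mol; chair II is more stable.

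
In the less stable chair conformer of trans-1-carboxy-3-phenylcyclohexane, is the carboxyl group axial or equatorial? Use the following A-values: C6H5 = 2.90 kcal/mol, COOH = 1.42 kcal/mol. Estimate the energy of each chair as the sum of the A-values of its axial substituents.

C1 and C3 have the same parity, so for the trans isomer the two substituents are one axial and one equatorial in each chair.
Chair I (phenyl axial, carboxyl equatorial): E = 2.90 kcal/mol.
Chair II (phenyl equatorial, carboxyl axial): E = 1.42 kcal/mol.
Chair I is the less stable (higher-energy) conformer, and in that chair the carboxyl group is equatorial.

equatorial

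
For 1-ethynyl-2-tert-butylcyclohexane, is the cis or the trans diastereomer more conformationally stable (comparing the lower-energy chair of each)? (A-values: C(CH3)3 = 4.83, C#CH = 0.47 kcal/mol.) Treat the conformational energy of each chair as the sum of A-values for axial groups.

At 1,2 positions (parity opposite): cis → (a,e or e,a); trans → (e,e or a,a).
Best chair for cis: E = 0.47 kcal/mol; best chair for trans: E = 0.00 kcal/mol.
The trans isomer is lower by 0.47 kcal/mol.

trans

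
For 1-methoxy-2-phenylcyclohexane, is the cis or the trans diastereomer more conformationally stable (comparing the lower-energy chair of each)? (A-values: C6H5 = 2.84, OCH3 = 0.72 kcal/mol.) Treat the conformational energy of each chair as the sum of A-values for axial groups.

trans

At 1,2 positions (parity opposite): cis → (a,e or e,a); trans → (e,e or a,a).
Best chair for cis: E = 0.72 kcal/mol; best chair for trans: E = 0.00 kcal/mol.
The trans isomer is lower by 0.72 kcal/mol.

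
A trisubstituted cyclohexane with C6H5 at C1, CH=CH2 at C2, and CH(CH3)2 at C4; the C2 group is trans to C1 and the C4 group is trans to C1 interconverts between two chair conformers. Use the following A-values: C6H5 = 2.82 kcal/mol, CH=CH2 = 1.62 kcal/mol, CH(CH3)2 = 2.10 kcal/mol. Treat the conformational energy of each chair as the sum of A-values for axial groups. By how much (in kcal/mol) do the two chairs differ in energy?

6.54 kcal/mol

Chair I (phenyl axial, vinyl axial, isopropyl axial): E = 6.54 kcal/mol.
Chair II (phenyl equatorial, vinyl equatorial, isopropyl equatorial): E = 0.00 kcal/mol.
ΔE = 6.54 − 0.00 = 6.54 kcal/mol; chair II is more stable.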